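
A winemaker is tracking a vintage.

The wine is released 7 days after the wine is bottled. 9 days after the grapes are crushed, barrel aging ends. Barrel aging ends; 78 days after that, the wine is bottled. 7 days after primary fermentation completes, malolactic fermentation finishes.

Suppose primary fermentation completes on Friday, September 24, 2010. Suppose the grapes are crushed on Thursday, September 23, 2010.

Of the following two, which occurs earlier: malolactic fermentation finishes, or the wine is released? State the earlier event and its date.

Primary fermentation completes: Sep 24, 2010.
Malolactic fermentation finishes: Sep 24, 2010 + 7 days = Oct 1, 2010.
The grapes are crushed: Sep 23, 2010.
Barrel aging ends: Sep 23, 2010 + 9 days = Oct 2, 2010.
The wine is bottled: Oct 2, 2010 + 78 days = Dec 19, 2010.
The wine is released: Dec 19, 2010 + 7 days = Dec 26, 2010.
Comparing: malolactic fermentation finishes on Oct 1, 2010 vs the wine is released on Dec 26, 2010. Earlier: malolactic fermentation finishes.

Malolactic fermentation finishes — Friday, October 1, 2010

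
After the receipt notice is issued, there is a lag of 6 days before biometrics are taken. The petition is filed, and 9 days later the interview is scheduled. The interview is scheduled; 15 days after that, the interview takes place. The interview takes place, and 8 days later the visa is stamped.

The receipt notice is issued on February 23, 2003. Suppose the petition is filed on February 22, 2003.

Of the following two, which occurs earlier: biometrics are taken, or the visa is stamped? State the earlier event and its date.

Biometrics are taken — March 1, 2003

The receipt notice is issued: Feb 23, 2003.
Biometrics are taken: Feb 23, 2003 + 6 days = Mar 1, 2003.
The petition is filed: Feb 22, 2003.
The interview is scheduled: Feb 22, 2003 + 9 days = Mar 3, 2003.
The interview takes place: Mar 3, 2003 + 15 days = Mar 18, 2003.
The visa is stamped: Mar 18, 2003 + 8 days = Mar 26, 2003.
Comparing: biometrics are taken on Mar 1, 2003 vs the visa is stamped on Mar 26, 2003. Earlier: biometrics are taken.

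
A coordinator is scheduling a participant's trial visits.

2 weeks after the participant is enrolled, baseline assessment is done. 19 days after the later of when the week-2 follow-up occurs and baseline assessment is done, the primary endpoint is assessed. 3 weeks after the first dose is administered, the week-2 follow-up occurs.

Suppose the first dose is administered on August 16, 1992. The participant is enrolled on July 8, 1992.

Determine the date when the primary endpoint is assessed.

September 25, 1992

The first dose is administered: Aug 16, 1992.
The week-2 follow-up occurs: Aug 16, 1992 + 3 weeks = Sep 6, 1992.
The participant is enrolled: Jul 8, 1992.
Baseline assessment is done: Jul 8, 1992 + 2 weeks = Jul 22, 1992.
Both prerequisites met — the week-2 follow-up occurs (Sep 6, 1992), baseline assessment is done (Jul 22, 1992); the later is Sep 6, 1992.
The primary endpoint is assessed: Sep 6, 1992 + 19 days = Sep 25, 1992.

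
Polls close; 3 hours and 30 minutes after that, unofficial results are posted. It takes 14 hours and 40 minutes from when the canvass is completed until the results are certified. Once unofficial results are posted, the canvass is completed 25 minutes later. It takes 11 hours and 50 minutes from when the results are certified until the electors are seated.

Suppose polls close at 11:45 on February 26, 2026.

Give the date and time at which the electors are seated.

18:10 on February 27, 2026

Polls close: 11:45 Feb 26, 2026.
Unofficial results are posted: 11:45 Feb 26, 2026 + 3h30m = 15:15 Feb 26, 2026.
The canvass is completed: 15:15 Feb 26, 2026 + 25m = 15:40 Feb 26, 2026.
The results are certified: 15:40 Feb 26, 2026 + 14h40m = 06:20 Feb 27, 2026.
The electors are seated: 06:20 Feb 27, 2026 + 11h50m = 18:10 Feb 27, 2026.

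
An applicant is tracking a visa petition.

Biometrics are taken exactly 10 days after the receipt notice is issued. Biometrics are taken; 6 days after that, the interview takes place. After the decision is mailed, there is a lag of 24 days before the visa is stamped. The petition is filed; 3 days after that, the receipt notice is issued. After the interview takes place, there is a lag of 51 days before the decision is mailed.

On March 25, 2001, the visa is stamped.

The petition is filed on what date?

The visa is stamped: Mar 25, 2001.
The decision is mailed: Mar 25, 2001 − 24 days = Mar 1, 2001.
The interview takes place: Mar 1, 2001 − 51 days = Jan 9, 2001.
Biometrics are taken: Jan 9, 2001 − 6 days = Jan 3, 2001.
The receipt notice is issued: Jan 3, 2001 − 10 days = Dec 24, 2000.
The petition is filed: Dec 24, 2000 − 3 days = Dec 21, 2000.

December 21, 2000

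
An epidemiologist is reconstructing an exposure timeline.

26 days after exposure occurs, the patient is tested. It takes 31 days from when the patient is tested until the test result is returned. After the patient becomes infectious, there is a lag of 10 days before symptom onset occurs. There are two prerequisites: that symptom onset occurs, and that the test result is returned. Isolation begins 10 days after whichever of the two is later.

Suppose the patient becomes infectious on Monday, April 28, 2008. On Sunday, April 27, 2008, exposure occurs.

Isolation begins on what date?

Thursday, July 3, 2008

The patient becomes infectious: Apr 28, 2008.
Symptom onset occurs: Apr 28, 2008 + 10 days = May 8, 2008.
Exposure occurs: Apr 27, 2008.
The patient is tested: Apr 27, 2008 + 26 days = May 23, 2008.
The test result is returned: May 23, 2008 + 31 days = Jun 23, 2008.
Both prerequisites met — symptom onset occurs (May 8, 2008), the test result is returned (Jun 23, 2008); the later is Jun 23, 2008.
Isolation begins: Jun 23, 2008 + 10 days = Jul 3, 2008.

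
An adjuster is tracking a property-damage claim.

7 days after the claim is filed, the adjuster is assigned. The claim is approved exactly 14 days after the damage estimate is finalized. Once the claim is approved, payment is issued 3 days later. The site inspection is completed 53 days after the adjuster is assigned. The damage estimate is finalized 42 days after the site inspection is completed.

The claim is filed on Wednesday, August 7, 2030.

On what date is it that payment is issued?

Wednesday, December 4, 2030

The claim is filed: Aug 7, 2030.
The adjuster is assigned: Aug 7, 2030 + 7 days = Aug 14, 2030.
The site inspection is completed: Aug 14, 2030 + 53 days = Oct 6, 2030.
The damage estimate is finalized: Oct 6, 2030 + 42 days = Nov 17, 2030.
The claim is approved: Nov 17, 2030 + 14 days = Dec 1, 2030.
Payment is issued: Dec 1, 2030 + 3 days = Dec 4, 2030.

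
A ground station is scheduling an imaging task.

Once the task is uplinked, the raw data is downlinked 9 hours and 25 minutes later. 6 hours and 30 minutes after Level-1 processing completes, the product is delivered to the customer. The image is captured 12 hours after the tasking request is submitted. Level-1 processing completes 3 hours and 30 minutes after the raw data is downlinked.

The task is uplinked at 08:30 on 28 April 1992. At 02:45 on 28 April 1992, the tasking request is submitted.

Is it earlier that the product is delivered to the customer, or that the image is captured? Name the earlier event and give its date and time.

The task is uplinked: 08:30 Apr 28, 1992.
The raw data is downlinked: 08:30 Apr 28, 1992 + 9h25m = 17:55 Apr 28, 1992.
Level-1 processing completes: 17:55 Apr 28, 1992 + 3h30m = 21:25 Apr 28, 1992.
The product is delivered to the customer: 21:25 Apr 28, 1992 + 6h30m = 03:55 Apr 29, 1992.
The tasking request is submitted: 02:45 Apr 28, 1992.
The image is captured: 02:45 Apr 28, 1992 + 12h = 14:45 Apr 28, 1992.
Comparing: the product is delivered to the customer at 03:55 Apr 29, 1992 vs the image is captured at 14:45 Apr 28, 1992. Earlier: the image is captured.

The image is captured — 14:45 on 28 April 1992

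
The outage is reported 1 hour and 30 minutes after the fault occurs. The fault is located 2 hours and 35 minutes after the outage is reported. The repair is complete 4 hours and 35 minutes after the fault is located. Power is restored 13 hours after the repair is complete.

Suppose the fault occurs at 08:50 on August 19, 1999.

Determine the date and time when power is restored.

06:30 on August 20, 1999

The fault occurs: 08:50 Aug 19, 1999.
The outage is reported: 08:50 Aug 19, 1999 + 1h30m = 10:20 Aug 19, 1999.
The fault is located: 10:20 Aug 19, 1999 + 2h35m = 12:55 Aug 19, 1999.
The repair is complete: 12:55 Aug 19, 1999 + 4h35m = 17:30 Aug 19, 1999.
Power is restored: 17:30 Aug 19, 1999 + 13h = 06:30 Aug 20, 1999.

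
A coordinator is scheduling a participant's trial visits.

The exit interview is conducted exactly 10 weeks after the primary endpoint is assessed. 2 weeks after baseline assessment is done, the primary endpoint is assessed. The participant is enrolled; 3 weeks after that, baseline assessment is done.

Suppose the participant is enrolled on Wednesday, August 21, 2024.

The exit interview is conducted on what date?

The participant is enrolled: Aug 21, 2024.
Baseline assessment is done: Aug 21, 2024 + 3 weeks = Sep 11, 2024.
The primary endpoint is assessed: Sep 11, 2024 + 2 weeks = Sep 25, 2024.
The exit interview is conducted: Sep 25, 2024 + 10 weeks = Dec 4, 2024.

Wednesday, December 4, 2024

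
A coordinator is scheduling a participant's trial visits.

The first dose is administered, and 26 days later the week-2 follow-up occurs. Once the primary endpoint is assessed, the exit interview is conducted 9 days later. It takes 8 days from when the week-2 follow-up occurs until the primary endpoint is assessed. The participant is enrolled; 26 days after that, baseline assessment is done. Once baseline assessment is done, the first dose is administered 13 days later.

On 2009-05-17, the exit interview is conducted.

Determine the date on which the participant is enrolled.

2009-02-24

The exit interview is conducted: May 17, 2009.
The primary endpoint is assessed: May 17, 2009 − 9 days = May 8, 2009.
The week-2 follow-up occurs: May 8, 2009 − 8 days = Apr 30, 2009.
The first dose is administered: Apr 30, 2009 − 26 days = Apr 4, 2009.
Baseline assessment is done: Apr 4, 2009 − 13 days = Mar 22, 2009.
The participant is enrolled: Mar 22, 2009 − 26 days = Feb 24, 2009.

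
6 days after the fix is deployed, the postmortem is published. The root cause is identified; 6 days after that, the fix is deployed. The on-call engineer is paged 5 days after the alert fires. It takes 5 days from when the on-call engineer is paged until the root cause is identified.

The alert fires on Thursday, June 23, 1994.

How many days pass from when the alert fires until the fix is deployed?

16 days

Causal path: the alert fires → the on-call engineer is paged → the root cause is identified → the fix is deployed.
Total delay along the path: 5 + 5 + 6 = 16 days.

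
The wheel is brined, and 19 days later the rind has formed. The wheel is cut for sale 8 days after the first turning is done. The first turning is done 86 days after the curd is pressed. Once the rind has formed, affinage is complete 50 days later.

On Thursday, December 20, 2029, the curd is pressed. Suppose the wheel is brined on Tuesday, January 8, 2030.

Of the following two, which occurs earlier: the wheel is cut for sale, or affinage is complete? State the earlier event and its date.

The curd is pressed: Dec 20, 2029.
The first turning is done: Dec 20, 2029 + 86 days = Mar 16, 2030.
The wheel is cut for sale: Mar 16, 2030 + 8 days = Mar 24, 2030.
The wheel is brined: Jan 8, 2030.
The rind has formed: Jan 8, 2030 + 19 days = Jan 27, 2030.
Affinage is complete: Jan 27, 2030 + 50 days = Mar 18, 2030.
Comparing: the wheel is cut for sale on Mar 24, 2030 vs affinage is complete on Mar 18, 2030. Earlier: affinage is complete.

Affinage is complete — Monday, March 18, 2030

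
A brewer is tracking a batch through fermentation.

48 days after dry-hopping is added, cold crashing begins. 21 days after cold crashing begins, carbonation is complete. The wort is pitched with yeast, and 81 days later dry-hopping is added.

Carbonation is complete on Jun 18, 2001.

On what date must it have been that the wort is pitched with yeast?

Jan 19, 2001

Carbonation is complete: Jun 18, 2001.
Cold crashing begins: Jun 18, 2001 − 21 days = May 28, 2001.
Dry-hopping is added: May 28, 2001 − 48 days = Apr 10, 2001.
The wort is pitched with yeast: Apr 10, 2001 − 81 days = Jan 19, 2001.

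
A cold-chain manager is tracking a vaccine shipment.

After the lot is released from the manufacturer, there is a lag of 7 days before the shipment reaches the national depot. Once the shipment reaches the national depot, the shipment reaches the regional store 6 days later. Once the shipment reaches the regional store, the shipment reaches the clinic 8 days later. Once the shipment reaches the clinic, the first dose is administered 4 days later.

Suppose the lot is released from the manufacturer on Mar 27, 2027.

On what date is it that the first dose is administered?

The lot is released from the manufacturer: Mar 27, 2027.
The shipment reaches the national depot: Mar 27, 2027 + 7 days = Apr 3, 2027.
The shipment reaches the regional store: Apr 3, 2027 + 6 days = Apr 9, 2027.
The shipment reaches the clinic: Apr 9, 2027 + 8 days = Apr 17, 2027.
The first dose is administered: Apr 17, 2027 + 4 days = Apr 21, 2027.

Apr 21, 2027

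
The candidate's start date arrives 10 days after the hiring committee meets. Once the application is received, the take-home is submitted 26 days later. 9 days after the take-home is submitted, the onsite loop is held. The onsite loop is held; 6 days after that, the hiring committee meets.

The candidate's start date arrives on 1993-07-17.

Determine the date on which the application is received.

The candidate's start date arrives: Jul 17, 1993.
The hiring committee meets: Jul 17, 1993 − 10 days = Jul 7, 1993.
The onsite loop is held: Jul 7, 1993 − 6 days = Jul 1, 1993.
The take-home is submitted: Jul 1, 1993 − 9 days = Jun 22, 1993.
The application is received: Jun 22, 1993 − 26 days = May 27, 1993.

1993-05-27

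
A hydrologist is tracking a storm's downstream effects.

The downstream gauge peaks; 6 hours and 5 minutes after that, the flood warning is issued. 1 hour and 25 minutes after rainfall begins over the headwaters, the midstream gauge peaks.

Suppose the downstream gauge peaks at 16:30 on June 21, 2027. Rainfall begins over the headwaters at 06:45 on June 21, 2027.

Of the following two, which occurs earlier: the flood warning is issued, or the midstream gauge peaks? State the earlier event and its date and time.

The midstream gauge peaks — 08:10 on June 21, 2027

The downstream gauge peaks: 16:30 Jun 21, 2027.
The flood warning is issued: 16:30 Jun 21, 2027 + 6h05m = 22:35 Jun 21, 2027.
Rainfall begins over the headwaters: 06:45 Jun 21, 2027.
The midstream gauge peaks: 06:45 Jun 21, 2027 + 1h25m = 08:10 Jun 21, 2027.
Comparing: the flood warning is issued at 22:35 Jun 21, 2027 vs the midstream gauge peaks at 08:10 Jun 21, 2027. Earlier: the midstream gauge peaks.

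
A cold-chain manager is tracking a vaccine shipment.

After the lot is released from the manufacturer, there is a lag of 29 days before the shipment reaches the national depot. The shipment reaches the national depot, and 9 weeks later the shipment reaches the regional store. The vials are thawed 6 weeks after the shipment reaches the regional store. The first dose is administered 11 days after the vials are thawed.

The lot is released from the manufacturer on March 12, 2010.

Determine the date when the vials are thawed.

The lot is released from the manufacturer: Mar 12, 2010.
The shipment reaches the national depot: Mar 12, 2010 + 29 days = Apr 10, 2010.
The shipment reaches the regional store: Apr 10, 2010 + 9 weeks = Jun 12, 2010.
The vials are thawed: Jun 12, 2010 + 6 weeks = Jul 24, 2010.

July 24, 2010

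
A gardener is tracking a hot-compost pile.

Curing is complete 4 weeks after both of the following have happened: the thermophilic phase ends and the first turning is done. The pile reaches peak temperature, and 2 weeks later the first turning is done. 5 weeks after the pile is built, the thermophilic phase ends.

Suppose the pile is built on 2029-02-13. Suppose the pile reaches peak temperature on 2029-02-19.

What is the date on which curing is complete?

2029-04-17

The pile is built: Feb 13, 2029.
The thermophilic phase ends: Feb 13, 2029 + 5 weeks = Mar 20, 2029.
The pile reaches peak temperature: Feb 19, 2029.
The first turning is done: Feb 19, 2029 + 2 weeks = Mar 5, 2029.
Both prerequisites met — the thermophilic phase ends (Mar 20, 2029), the first turning is done (Mar 5, 2029); the later is Mar 20, 2029.
Curing is complete: Mar 20, 2029 + 4 weeks = Apr 17, 2029.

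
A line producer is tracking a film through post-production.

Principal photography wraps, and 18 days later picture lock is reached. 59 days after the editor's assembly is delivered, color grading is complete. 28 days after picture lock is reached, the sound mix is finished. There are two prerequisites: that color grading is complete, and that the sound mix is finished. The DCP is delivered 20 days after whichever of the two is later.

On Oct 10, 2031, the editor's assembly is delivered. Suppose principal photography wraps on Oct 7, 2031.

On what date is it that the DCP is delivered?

The editor's assembly is delivered: Oct 10, 2031.
Color grading is complete: Oct 10, 2031 + 59 days = Dec 8, 2031.
Principal photography wraps: Oct 7, 2031.
Picture lock is reached: Oct 7, 2031 + 18 days = Oct 25, 2031.
The sound mix is finished: Oct 25, 2031 + 28 days = Nov 22, 2031.
Both prerequisites met — color grading is complete (Dec 8, 2031), the sound mix is finished (Nov 22, 2031); the later is Dec 8, 2031.
The DCP is delivered: Dec 8, 2031 + 20 days = Dec 28, 2031.

Dec 28, 2031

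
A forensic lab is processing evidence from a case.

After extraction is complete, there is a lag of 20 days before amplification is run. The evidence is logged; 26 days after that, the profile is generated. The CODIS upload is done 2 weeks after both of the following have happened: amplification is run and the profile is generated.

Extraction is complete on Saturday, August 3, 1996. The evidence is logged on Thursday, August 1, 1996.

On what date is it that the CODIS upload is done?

Extraction is complete: Aug 3, 1996.
Amplification is run: Aug 3, 1996 + 20 days = Aug 23, 1996.
The evidence is logged: Aug 1, 1996.
The profile is generated: Aug 1, 1996 + 26 days = Aug 27, 1996.
Both prerequisites met — amplification is run (Aug 23, 1996), the profile is generated (Aug 27, 1996); the later is Aug 27, 1996.
The CODIS upload is done: Aug 27, 1996 + 2 weeks = Sep 10, 1996.

Tuesday, September 10, 1996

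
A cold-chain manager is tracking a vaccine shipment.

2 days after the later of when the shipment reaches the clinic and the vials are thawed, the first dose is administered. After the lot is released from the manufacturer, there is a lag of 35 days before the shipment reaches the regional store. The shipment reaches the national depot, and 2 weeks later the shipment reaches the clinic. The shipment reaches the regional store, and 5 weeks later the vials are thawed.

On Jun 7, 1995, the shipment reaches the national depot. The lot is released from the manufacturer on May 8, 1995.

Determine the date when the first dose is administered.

Jul 19, 1995

The shipment reaches the national depot: Jun 7, 1995.
The shipment reaches the clinic: Jun 7, 1995 + 2 weeks = Jun 21, 1995.
The lot is released from the manufacturer: May 8, 1995.
The shipment reaches the regional store: May 8, 1995 + 35 days = Jun 12, 1995.
The vials are thawed: Jun 12, 1995 + 5 weeks = Jul 17, 1995.
Both prerequisites met — the shipment reaches the clinic (Jun 21, 1995), the vials are thawed (Jul 17, 1995); the later is Jul 17, 1995.
The first dose is administered: Jul 17, 1995 + 2 days = Jul 19, 1995.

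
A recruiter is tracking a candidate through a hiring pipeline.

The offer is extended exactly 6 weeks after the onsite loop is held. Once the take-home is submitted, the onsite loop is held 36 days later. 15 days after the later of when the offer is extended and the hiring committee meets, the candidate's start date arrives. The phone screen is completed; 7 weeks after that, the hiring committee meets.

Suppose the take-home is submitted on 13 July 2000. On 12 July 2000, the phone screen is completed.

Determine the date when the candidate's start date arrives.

14 October 2000

The take-home is submitted: Jul 13, 2000.
The onsite loop is held: Jul 13, 2000 + 36 days = Aug 18, 2000.
The offer is extended: Aug 18, 2000 + 6 weeks = Sep 29, 2000.
The phone screen is completed: Jul 12, 2000.
The hiring committee meets: Jul 12, 2000 + 7 weeks = Aug 30, 2000.
Both prerequisites met — the offer is extended (Sep 29, 2000), the hiring committee meets (Aug 30, 2000); the later is Sep 29, 2000.
The candidate's start date arrives: Sep 29, 2000 + 15 days = Oct 14, 2000.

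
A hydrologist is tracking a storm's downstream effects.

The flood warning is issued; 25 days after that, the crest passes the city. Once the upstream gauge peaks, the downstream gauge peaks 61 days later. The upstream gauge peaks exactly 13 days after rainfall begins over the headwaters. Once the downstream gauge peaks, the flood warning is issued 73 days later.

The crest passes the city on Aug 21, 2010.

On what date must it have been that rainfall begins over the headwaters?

Mar 2, 2010

The crest passes the city: Aug 21, 2010.
The flood warning is issued: Aug 21, 2010 − 25 days = Jul 27, 2010.
The downstream gauge peaks: Jul 27, 2010 − 73 days = May 15, 2010.
The upstream gauge peaks: May 15, 2010 − 61 days = Mar 15, 2010.
Rainfall begins over the headwaters: Mar 15, 2010 − 13 days = Mar 2, 2010.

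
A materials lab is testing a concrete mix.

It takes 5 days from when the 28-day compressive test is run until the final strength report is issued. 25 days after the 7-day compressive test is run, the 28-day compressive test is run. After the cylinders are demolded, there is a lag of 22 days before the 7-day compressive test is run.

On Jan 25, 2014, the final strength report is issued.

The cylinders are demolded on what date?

Dec 4, 2013

The final strength report is issued: Jan 25, 2014.
The 28-day compressive test is run: Jan 25, 2014 − 5 days = Jan 20, 2014.
The 7-day compressive test is run: Jan 20, 2014 − 25 days = Dec 26, 2013.
The cylinders are demolded: Dec 26, 2013 − 22 days = Dec 4, 2013.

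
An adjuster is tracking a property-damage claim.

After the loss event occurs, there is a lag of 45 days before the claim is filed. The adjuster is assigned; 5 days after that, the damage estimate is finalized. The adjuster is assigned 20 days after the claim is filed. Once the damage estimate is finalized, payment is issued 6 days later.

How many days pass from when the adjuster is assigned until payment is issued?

Causal path: the adjuster is assigned → the damage estimate is finalized → payment is issued.
Total delay along the path: 5 + 6 = 11 days.

11 days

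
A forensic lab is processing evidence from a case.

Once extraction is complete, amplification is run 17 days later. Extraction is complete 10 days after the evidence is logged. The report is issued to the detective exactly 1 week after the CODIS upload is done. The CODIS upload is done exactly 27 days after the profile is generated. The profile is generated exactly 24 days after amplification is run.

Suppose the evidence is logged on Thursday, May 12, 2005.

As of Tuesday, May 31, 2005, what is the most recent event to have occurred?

Extraction is complete

The evidence is logged: May 12, 2005.
Extraction is complete: May 12, 2005 + 10 days = May 22, 2005.
Amplification is run: May 22, 2005 + 17 days = Jun 8, 2005.
The profile is generated: Jun 8, 2005 + 24 days = Jul 2, 2005.
The CODIS upload is done: Jul 2, 2005 + 27 days = Jul 29, 2005.
The report is issued to the detective: Jul 29, 2005 + 1 week = Aug 5, 2005.
May 31, 2005 falls between when extraction is complete (May 22, 2005) and when amplification is run (Jun 8, 2005).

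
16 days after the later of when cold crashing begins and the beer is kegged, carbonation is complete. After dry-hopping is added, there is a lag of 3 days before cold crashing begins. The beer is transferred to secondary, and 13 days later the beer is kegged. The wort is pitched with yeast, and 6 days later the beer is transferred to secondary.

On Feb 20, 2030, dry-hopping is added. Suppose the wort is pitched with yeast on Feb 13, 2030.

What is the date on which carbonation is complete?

Mar 20, 2030

Dry-hopping is added: Feb 20, 2030.
Cold crashing begins: Feb 20, 2030 + 3 days = Feb 23, 2030.
The wort is pitched with yeast: Feb 13, 2030.
The beer is transferred to secondary: Feb 13, 2030 + 6 days = Feb 19, 2030.
The beer is kegged: Feb 19, 2030 + 13 days = Mar 4, 2030.
Both prerequisites met — cold crashing begins (Feb 23, 2030), the beer is kegged (Mar 4, 2030); the later is Mar 4, 2030.
Carbonation is complete: Mar 4, 2030 + 16 days = Mar 20, 2030.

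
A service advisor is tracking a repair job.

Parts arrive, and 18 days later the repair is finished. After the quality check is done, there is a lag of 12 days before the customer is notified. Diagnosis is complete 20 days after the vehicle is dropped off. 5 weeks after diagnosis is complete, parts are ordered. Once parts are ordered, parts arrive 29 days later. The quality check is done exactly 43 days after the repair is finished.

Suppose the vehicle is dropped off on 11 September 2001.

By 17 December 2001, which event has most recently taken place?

Parts arrive

The vehicle is dropped off: Sep 11, 2001.
Diagnosis is complete: Sep 11, 2001 + 20 days = Oct 1, 2001.
Parts are ordered: Oct 1, 2001 + 5 weeks = Nov 5, 2001.
Parts arrive: Nov 5, 2001 + 29 days = Dec 4, 2001.
The repair is finished: Dec 4, 2001 + 18 days = Dec 22, 2001.
The quality check is done: Dec 22, 2001 + 43 days = Feb 3, 2002.
The customer is notified: Feb 3, 2002 + 12 days = Feb 15, 2002.
Dec 17, 2001 falls between when parts arrive (Dec 4, 2001) and when the repair is finished (Dec 22, 2001).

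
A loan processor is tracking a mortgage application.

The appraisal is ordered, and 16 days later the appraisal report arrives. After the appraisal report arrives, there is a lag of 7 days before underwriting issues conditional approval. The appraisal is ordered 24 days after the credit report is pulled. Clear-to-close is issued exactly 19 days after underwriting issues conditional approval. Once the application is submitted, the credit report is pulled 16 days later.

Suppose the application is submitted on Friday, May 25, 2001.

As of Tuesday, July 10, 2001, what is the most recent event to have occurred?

The application is submitted: May 25, 2001.
The credit report is pulled: May 25, 2001 + 16 days = Jun 10, 2001.
The appraisal is ordered: Jun 10, 2001 + 24 days = Jul 4, 2001.
The appraisal report arrives: Jul 4, 2001 + 16 days = Jul 20, 2001.
Underwriting issues conditional approval: Jul 20, 2001 + 7 days = Jul 27, 2001.
Clear-to-close is issued: Jul 27, 2001 + 19 days = Aug 15, 2001.
Jul 10, 2001 falls between when the appraisal is ordered (Jul 4, 2001) and when the appraisal report arrives (Jul 20, 2001).

The appraisal is ordered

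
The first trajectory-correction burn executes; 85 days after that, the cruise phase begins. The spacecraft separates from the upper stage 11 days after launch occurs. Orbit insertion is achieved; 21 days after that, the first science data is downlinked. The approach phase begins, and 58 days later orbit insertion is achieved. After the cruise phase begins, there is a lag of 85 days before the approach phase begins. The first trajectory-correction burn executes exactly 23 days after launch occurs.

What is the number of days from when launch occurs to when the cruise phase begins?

Causal path: launch occurs → the first trajectory-correction burn executes → the cruise phase begins.
Total delay along the path: 23 + 85 = 108 days.

108 days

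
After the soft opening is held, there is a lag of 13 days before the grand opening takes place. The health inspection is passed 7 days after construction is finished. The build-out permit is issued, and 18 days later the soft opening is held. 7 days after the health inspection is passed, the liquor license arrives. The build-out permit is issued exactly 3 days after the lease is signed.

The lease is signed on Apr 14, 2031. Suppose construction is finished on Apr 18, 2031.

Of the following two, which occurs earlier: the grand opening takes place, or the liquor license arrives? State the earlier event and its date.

The liquor license arrives — May 2, 2031

The lease is signed: Apr 14, 2031.
The build-out permit is issued: Apr 14, 2031 + 3 days = Apr 17, 2031.
The soft opening is held: Apr 17, 2031 + 18 days = May 5, 2031.
The grand opening takes place: May 5, 2031 + 13 days = May 18, 2031.
Construction is finished: Apr 18, 2031.
The health inspection is passed: Apr 18, 2031 + 7 days = Apr 25, 2031.
The liquor license arrives: Apr 25, 2031 + 7 days = May 2, 2031.
Comparing: the grand opening takes place on May 18, 2031 vs the liquor license arrives on May 2, 2031. Earlier: the liquor license arrives.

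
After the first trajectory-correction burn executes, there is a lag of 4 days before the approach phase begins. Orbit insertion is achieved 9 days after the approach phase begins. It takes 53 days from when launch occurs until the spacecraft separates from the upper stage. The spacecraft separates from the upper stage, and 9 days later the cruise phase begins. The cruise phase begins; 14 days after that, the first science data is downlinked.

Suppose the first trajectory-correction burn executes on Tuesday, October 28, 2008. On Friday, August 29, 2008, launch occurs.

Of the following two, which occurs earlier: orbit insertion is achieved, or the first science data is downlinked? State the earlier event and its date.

Orbit insertion is achieved — Monday, November 10, 2008

The first trajectory-correction burn executes: Oct 28, 2008.
The approach phase begins: Oct 28, 2008 + 4 days = Nov 1, 2008.
Orbit insertion is achieved: Nov 1, 2008 + 9 days = Nov 10, 2008.
Launch occurs: Aug 29, 2008.
The spacecraft separates from the upper stage: Aug 29, 2008 + 53 days = Oct 21, 2008.
The cruise phase begins: Oct 21, 2008 + 9 days = Oct 30, 2008.
The first science data is downlinked: Oct 30, 2008 + 14 days = Nov 13, 2008.
Comparing: orbit insertion is achieved on Nov 10, 2008 vs the first science data is downlinked on Nov 13, 2008. Earlier: orbit insertion is achieved.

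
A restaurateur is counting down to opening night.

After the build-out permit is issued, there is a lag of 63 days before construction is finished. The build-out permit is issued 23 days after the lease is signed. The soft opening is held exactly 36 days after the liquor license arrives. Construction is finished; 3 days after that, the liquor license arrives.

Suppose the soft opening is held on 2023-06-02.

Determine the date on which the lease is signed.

2023-01-28

The soft opening is held: Jun 2, 2023.
The liquor license arrives: Jun 2, 2023 − 36 days = Apr 27, 2023.
Construction is finished: Apr 27, 2023 − 3 days = Apr 24, 2023.
The build-out permit is issued: Apr 24, 2023 − 63 days = Feb 20, 2023.
The lease is signed: Feb 20, 2023 − 23 days = Jan 28, 2023.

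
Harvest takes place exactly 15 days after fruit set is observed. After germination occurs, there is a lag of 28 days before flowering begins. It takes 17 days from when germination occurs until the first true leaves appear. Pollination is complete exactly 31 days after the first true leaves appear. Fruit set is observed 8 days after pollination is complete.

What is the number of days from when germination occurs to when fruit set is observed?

56 days

Causal path: germination occurs → the first true leaves appear → pollination is complete → fruit set is observed.
Total delay along the path: 17 + 31 + 8 = 56 days.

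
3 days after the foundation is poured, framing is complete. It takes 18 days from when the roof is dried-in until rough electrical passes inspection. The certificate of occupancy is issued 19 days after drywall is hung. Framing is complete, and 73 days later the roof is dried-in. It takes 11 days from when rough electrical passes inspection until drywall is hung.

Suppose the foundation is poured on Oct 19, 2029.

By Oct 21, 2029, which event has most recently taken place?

The foundation is poured

The foundation is poured: Oct 19, 2029.
Framing is complete: Oct 19, 2029 + 3 days = Oct 22, 2029.
The roof is dried-in: Oct 22, 2029 + 73 days = Jan 3, 2030.
Rough electrical passes inspection: Jan 3, 2030 + 18 days = Jan 21, 2030.
Drywall is hung: Jan 21, 2030 + 11 days = Feb 1, 2030.
The certificate of occupancy is issued: Feb 1, 2030 + 19 days = Feb 20, 2030.
Oct 21, 2029 falls between when the foundation is poured (Oct 19, 2029) and when framing is complete (Oct 22, 2029).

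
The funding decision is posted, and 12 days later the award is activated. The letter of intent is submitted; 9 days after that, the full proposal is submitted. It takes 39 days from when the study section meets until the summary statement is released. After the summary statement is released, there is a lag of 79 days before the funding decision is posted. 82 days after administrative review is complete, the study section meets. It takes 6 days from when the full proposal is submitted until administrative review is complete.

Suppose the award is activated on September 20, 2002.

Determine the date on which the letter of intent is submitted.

February 5, 2002

The award is activated: Sep 20, 2002.
The funding decision is posted: Sep 20, 2002 − 12 days = Sep 8, 2002.
The summary statement is released: Sep 8, 2002 − 79 days = Jun 21, 2002.
The study section meets: Jun 21, 2002 − 39 days = May 13, 2002.
Administrative review is complete: May 13, 2002 − 82 days = Feb 20, 2002.
The full proposal is submitted: Feb 20, 2002 − 6 days = Feb 14, 2002.
The letter of intent is submitted: Feb 14, 2002 − 9 days = Feb 5, 2002.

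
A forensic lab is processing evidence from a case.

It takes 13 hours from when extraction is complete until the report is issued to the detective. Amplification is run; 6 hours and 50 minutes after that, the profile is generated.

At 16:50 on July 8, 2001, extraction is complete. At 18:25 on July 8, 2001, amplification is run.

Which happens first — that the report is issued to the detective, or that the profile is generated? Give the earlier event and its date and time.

The profile is generated — 01:15 on July 9, 2001

Extraction is complete: 16:50 Jul 8, 2001.
The report is issued to the detective: 16:50 Jul 8, 2001 + 13h = 05:50 Jul 9, 2001.
Amplification is run: 18:25 Jul 8, 2001.
The profile is generated: 18:25 Jul 8, 2001 + 6h50m = 01:15 Jul 9, 2001.
Comparing: the report is issued to the detective at 05:50 Jul 9, 2001 vs the profile is generated at 01:15 Jul 9, 2001. Earlier: the profile is generated.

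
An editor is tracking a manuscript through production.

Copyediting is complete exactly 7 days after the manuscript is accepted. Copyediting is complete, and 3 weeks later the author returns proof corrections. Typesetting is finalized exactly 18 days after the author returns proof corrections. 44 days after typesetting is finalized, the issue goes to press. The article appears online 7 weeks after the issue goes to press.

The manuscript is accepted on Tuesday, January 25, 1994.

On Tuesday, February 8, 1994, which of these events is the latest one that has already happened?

The manuscript is accepted: Jan 25, 1994.
Copyediting is complete: Jan 25, 1994 + 7 days = Feb 1, 1994.
The author returns proof corrections: Feb 1, 1994 + 3 weeks = Feb 22, 1994.
Typesetting is finalized: Feb 22, 1994 + 18 days = Mar 12, 1994.
The issue goes to press: Mar 12, 1994 + 44 days = Apr 25, 1994.
The article appears online: Apr 25, 1994 + 7 weeks = Jun 13, 1994.
Feb 8, 1994 falls between when copyediting is complete (Feb 1, 1994) and when the author returns proof corrections (Feb 22, 1994).

Copyediting is complete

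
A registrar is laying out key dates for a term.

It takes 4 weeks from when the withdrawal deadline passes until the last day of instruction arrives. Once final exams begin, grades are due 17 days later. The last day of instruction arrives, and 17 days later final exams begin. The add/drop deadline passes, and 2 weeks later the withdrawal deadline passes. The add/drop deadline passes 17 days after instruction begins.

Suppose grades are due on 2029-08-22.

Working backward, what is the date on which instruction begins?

Grades are due: Aug 22, 2029.
Final exams begin: Aug 22, 2029 − 17 days = Aug 5, 2029.
The last day of instruction arrives: Aug 5, 2029 − 17 days = Jul 19, 2029.
The withdrawal deadline passes: Jul 19, 2029 − 4 weeks = Jun 21, 2029.
The add/drop deadline passes: Jun 21, 2029 − 2 weeks = Jun 7, 2029.
Instruction begins: Jun 7, 2029 − 17 days = May 21, 2029.

2029-05-21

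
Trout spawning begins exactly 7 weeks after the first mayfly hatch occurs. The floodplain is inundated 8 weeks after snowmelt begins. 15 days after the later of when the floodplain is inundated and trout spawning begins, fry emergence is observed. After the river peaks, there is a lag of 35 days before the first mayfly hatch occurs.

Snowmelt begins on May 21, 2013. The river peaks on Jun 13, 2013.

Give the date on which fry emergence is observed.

Sep 20, 2013

Snowmelt begins: May 21, 2013.
The floodplain is inundated: May 21, 2013 + 8 weeks = Jul 16, 2013.
The river peaks: Jun 13, 2013.
The first mayfly hatch occurs: Jun 13, 2013 + 35 days = Jul 18, 2013.
Trout spawning begins: Jul 18, 2013 + 7 weeks = Sep 5, 2013.
Both prerequisites met — the floodplain is inundated (Jul 16, 2013), trout spawning begins (Sep 5, 2013); the later is Sep 5, 2013.
Fry emergence is observed: Sep 5, 2013 + 15 days = Sep 20, 2013.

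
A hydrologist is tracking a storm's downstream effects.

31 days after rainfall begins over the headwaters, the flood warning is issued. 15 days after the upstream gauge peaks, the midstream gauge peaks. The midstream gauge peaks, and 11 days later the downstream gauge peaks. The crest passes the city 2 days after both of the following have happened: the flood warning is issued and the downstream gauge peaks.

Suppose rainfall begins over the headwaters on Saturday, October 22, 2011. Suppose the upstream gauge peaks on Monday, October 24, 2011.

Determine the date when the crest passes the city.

Thursday, November 24, 2011

Rainfall begins over the headwaters: Oct 22, 2011.
The flood warning is issued: Oct 22, 2011 + 31 days = Nov 22, 2011.
The upstream gauge peaks: Oct 24, 2011.
The midstream gauge peaks: Oct 24, 2011 + 15 days = Nov 8, 2011.
The downstream gauge peaks: Nov 8, 2011 + 11 days = Nov 19, 2011.
Both prerequisites met — the flood warning is issued (Nov 22, 2011), the downstream gauge peaks (Nov 19, 2011); the later is Nov 22, 2011.
The crest passes the city: Nov 22, 2011 + 2 days = Nov 24, 2011.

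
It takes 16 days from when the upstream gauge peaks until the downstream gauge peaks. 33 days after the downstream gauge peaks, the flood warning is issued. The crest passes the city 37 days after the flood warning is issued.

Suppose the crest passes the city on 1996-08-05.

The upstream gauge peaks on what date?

The crest passes the city: Aug 5, 1996.
The flood warning is issued: Aug 5, 1996 − 37 days = Jun 29, 1996.
The downstream gauge peaks: Jun 29, 1996 − 33 days = May 27, 1996.
The upstream gauge peaks: May 27, 1996 − 16 days = May 11, 1996.

1996-05-11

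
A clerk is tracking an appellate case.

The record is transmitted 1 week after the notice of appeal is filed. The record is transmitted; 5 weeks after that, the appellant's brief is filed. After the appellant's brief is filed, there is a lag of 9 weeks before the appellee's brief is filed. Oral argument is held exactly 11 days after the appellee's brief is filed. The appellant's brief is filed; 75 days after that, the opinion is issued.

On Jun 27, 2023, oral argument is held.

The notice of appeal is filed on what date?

Mar 3, 2023

Oral argument is held: Jun 27, 2023.
The appellee's brief is filed: Jun 27, 2023 − 11 days = Jun 16, 2023.
The appellant's brief is filed: Jun 16, 2023 − 9 weeks = Apr 14, 2023.
The record is transmitted: Apr 14, 2023 − 5 weeks = Mar 10, 2023.
The notice of appeal is filed: Mar 10, 2023 − 1 week = Mar 3, 2023.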